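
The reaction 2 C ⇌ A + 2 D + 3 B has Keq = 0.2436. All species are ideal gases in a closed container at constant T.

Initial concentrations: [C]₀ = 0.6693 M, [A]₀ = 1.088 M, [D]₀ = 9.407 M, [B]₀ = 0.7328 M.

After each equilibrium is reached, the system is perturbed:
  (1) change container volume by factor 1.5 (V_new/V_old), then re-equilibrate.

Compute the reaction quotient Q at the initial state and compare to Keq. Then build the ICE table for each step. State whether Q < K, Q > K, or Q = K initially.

Q₀ = 84.58; Q > K (proceeds reverse)

Q₀ = 84.58 vs Keq = 0.2436 ⇒ Q>K, reverse
Step 1:
                   C          A          D          B
  init        0.6693      1.088      9.407     0.7328
  Δ           0.3853    -0.1926    -0.3853    -0.5779
  eq           1.055     0.8954      9.022     0.1549
  solve Keq expr → x = -0.1926; check Q = 0.2436
Then change container volume by factor 1.5 (V_new/V_old).
Step 2:
                   C          A          D          B
  init         0.703     0.5969      6.014     0.1033
  Δ         -0.04269    0.02134    0.04269    0.06403
  eq          0.6604     0.6183      6.057     0.1673
  solve Keq expr → x = 0.02134; check Q = 0.2436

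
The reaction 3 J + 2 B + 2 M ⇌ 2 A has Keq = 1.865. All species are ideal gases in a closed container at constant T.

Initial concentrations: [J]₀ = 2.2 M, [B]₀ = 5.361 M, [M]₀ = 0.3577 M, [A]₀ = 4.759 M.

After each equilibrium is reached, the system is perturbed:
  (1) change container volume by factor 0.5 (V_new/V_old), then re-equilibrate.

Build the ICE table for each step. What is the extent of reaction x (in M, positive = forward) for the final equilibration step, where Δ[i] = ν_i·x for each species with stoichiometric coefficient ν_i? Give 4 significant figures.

Q₀ = 0.5784 vs Keq = 1.865 ⇒ Q<K, forward
Step 1:
                    J           B           M           A
  init            2.2       5.361      0.3577       4.759
  Δ           -0.1803     -0.1202     -0.1202      0.1202
  eq             2.02       5.241      0.2375       4.879
  solve Keq expr → x = 0.0601; check Q = 1.865
Then change container volume by factor 0.5 (V_new/V_old).
Step 2:
                    J           B           M           A
  init          4.039       10.48       0.475       9.758
  Δ           -0.5444     -0.3629     -0.3629      0.3629
  eq            3.495       10.12      0.1121       10.12
  solve Keq expr → x = 0.1815; check Q = 1.865

x = 0.1815 M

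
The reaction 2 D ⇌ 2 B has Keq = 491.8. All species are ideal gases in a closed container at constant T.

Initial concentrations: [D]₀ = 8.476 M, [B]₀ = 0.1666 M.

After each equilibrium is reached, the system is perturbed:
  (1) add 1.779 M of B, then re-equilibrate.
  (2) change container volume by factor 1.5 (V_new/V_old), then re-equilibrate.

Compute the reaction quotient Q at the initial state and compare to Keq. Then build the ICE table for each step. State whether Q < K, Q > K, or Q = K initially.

Q₀ = 3.8634e-04; Q < K (proceeds forward)

Q₀ = 3.8634e-04 vs Keq = 491.8 ⇒ Q<K, forward
Step 1:
                    D           B
  Initial       8.476      0.1666
  Change       -8.103       8.103
  Equil        0.3729        8.27
  solve Keq expr → x = 4.052; check Q = 491.8
Then add 1.779 M of B.
Step 2:
                    D           B
  Initial      0.3729       10.05
  Change      0.07676    -0.07676
  Equil        0.4497       9.972
  solve Keq expr → x = -0.03838; check Q = 491.8
Then change container volume by factor 1.5 (V_new/V_old).
Step 3:
                    D           B
  Initial      0.2998       6.648
  Change            0           0
  Equil        0.2998       6.648
  solve Keq expr → x = 0; check Q = 491.8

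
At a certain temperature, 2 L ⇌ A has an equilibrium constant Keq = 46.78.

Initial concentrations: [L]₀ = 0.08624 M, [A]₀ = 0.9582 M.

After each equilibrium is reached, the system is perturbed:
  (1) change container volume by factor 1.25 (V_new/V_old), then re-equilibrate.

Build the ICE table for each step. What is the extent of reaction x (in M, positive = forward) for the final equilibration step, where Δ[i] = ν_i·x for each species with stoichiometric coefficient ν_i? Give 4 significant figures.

Q₀ = 128.8 vs Keq = 46.78 ⇒ Q>K, reverse
Step 1:
                  L         A
  Initial   0.08624    0.9582
  Change    0.05482  -0.02741
  Equil      0.1411    0.9308
  solve Keq expr → x = -0.02741; check Q = 46.78
Then change container volume by factor 1.25 (V_new/V_old).
Step 2:
                  L         A
  Initial    0.1128    0.7446
  Change    0.01278 -0.006389
  Equil      0.1256    0.7382
  solve Keq expr → x = -0.006389; check Q = 46.78

x = -0.006389 M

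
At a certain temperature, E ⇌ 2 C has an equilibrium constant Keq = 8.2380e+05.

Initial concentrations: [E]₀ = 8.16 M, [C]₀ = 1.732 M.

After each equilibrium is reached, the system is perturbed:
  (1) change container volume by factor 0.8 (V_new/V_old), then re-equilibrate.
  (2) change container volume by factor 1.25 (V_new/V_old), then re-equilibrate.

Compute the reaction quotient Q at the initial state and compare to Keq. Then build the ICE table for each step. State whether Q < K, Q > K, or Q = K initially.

Q₀ = 0.3676; Q < K (proceeds forward)

Q₀ = 0.3676 vs Keq = 8.2380e+05 ⇒ Q<K, forward
Step 1:
                  E         C
  init         8.16     1.732
  Δ           -8.16     16.32
  eq      3.9554e-04     18.05
  solve Keq expr → x = 8.16; check Q = 8.2380e+05
Then change container volume by factor 0.8 (V_new/V_old).
Step 2:
                  E         C
  init    4.9443e-04     22.56
  Δ       1.2359e-04 -2.4719e-04
  eq      6.1802e-04     22.56
  solve Keq expr → x = -1.2359e-04; check Q = 8.2380e+05
Then change container volume by factor 1.25 (V_new/V_old).
Step 3:
                  E         C
  init    4.9441e-04     18.05
  Δ       -9.8874e-05 1.9775e-04
  eq      3.9554e-04     18.05
  solve Keq expr → x = 9.8874e-05; check Q = 8.2380e+05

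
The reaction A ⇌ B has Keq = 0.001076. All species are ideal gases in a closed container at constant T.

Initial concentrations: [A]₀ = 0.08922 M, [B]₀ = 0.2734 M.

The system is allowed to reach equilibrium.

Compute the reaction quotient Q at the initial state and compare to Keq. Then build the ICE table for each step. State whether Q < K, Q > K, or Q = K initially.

Q₀ = 3.064 vs Keq = 0.001076 ⇒ Q>K, reverse
Step 1:
                    A           B
  Initial     0.08922      0.2734
  Change        0.273      -0.273
  Equil        0.3622  3.8976e-04
  solve Keq expr → x = -0.273; check Q = 0.001076

Q₀ = 3.064; Q > K (proceeds reverse)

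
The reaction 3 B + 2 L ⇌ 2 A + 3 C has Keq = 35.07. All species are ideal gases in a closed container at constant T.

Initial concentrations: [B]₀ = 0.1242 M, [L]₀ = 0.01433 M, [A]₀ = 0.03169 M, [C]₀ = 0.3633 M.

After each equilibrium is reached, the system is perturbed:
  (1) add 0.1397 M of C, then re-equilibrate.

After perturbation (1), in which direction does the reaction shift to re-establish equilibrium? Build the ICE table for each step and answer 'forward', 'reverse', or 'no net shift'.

Direction: reverse

Q₀ = 122.4 vs Keq = 35.07 ⇒ Q>K, reverse
Step 1:
                    B           L           A           C
  init         0.1242     0.01433     0.03169      0.3633
  Δ          0.007963    0.005309   -0.005309   -0.007963
  eq           0.1322     0.01964     0.02638      0.3553
  solve Keq expr → x = -0.002654; check Q = 35.07
Then add 0.1397 M of C.
Step 2:
                    B           L           A           C
  init         0.1322     0.01964     0.02638       0.495
  Δ          0.006871    0.004581   -0.004581   -0.006871
  eq            0.139     0.02422      0.0218      0.4882
  solve Keq expr → x = -0.00229; check Q = 35.07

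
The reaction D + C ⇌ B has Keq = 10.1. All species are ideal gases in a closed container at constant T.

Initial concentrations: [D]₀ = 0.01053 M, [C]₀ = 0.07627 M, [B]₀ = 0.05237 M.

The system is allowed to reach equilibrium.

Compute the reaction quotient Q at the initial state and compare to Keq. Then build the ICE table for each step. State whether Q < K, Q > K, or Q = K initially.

Q₀ = 65.21; Q > K (proceeds reverse)

Q₀ = 65.21 vs Keq = 10.1 ⇒ Q>K, reverse
Step 1:
                   D          C          B
  Initial    0.01053    0.07627    0.05237
  Change     0.02117    0.02117   -0.02117
  Equil       0.0317    0.09744     0.0312
  solve Keq expr → x = -0.02117; check Q = 10.1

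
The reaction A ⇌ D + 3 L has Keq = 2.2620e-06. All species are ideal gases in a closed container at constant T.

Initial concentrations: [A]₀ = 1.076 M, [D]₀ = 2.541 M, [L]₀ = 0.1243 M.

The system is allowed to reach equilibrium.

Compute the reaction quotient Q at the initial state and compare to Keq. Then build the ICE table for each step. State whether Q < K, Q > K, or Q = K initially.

Q₀ = 0.004535; Q > K (proceeds reverse)

Q₀ = 0.004535 vs Keq = 2.2620e-06 ⇒ Q>K, reverse
Step 1:
                  A         D         L
  Initial     1.076     2.541    0.1243
  Change    0.03809  -0.03809   -0.1143
  Equil       1.114     2.503   0.01002
  solve Keq expr → x = -0.03809; check Q = 2.2620e-06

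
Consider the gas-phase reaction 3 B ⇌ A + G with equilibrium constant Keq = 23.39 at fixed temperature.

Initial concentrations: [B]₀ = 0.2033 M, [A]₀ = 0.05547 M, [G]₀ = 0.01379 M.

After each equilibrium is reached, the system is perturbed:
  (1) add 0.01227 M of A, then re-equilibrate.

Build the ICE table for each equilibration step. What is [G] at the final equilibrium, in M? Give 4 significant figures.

Q₀ = 0.09104 vs Keq = 23.39 ⇒ Q<K, forward
Step 1:
                  B         A         G
  init       0.2033   0.05547   0.01379
  Δ         -0.1393   0.04643   0.04643
  eq        0.06402    0.1019   0.06022
  solve Keq expr → x = 0.04643; check Q = 23.39
Then add 0.01227 M of A.
Step 2:
                  B         A         G
  init      0.06402    0.1142   0.06022
  Δ        0.002082 -6.9396e-04 -6.9396e-04
  eq         0.0661    0.1135   0.05952
  solve Keq expr → x = -6.9396e-04; check Q = 23.39

[G]_eq = 0.05952 M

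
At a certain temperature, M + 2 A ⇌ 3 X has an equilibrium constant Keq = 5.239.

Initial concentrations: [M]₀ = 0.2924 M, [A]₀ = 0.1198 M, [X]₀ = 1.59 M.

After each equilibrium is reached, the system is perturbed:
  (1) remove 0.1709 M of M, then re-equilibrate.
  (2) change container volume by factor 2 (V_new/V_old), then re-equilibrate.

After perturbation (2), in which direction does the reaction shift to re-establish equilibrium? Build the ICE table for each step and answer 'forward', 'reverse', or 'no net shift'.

Q₀ = 957.9 vs Keq = 5.239 ⇒ Q>K, reverse
Step 1:
                   M          A          X
  Initial     0.2924     0.1198       1.59
  Change      0.2176     0.4352    -0.6528
  Equil         0.51      0.555     0.9372
  solve Keq expr → x = -0.2176; check Q = 5.239
Then remove 0.1709 M of M.
Step 2:
                   M          A          X
  Initial     0.3391      0.555     0.9372
  Change     0.02066    0.04133   -0.06199
  Equil       0.3598     0.5964     0.8752
  solve Keq expr → x = -0.02066; check Q = 5.239
Then change container volume by factor 2 (V_new/V_old).
Step 3:
                   M          A          X
  Initial     0.1799     0.2982     0.4376
  Change           0          0          0
  Equil       0.1799     0.2982     0.4376
  solve Keq expr → x = 0; check Q = 5.239

Direction: no net shift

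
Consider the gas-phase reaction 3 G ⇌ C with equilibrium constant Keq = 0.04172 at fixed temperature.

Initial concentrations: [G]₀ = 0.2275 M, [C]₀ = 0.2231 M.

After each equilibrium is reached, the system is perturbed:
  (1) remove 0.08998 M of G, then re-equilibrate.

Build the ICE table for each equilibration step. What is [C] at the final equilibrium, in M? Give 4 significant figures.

Q₀ = 18.95 vs Keq = 0.04172 ⇒ Q>K, reverse
Step 1:
                  G         C
  Initial    0.2275    0.2231
  Change     0.5987   -0.1996
  Equil      0.8262   0.02353
  solve Keq expr → x = -0.1996; check Q = 0.04172
Then remove 0.08998 M of G.
Step 2:
                  G         C
  Initial    0.7362   0.02353
  Change    0.01708 -0.005695
  Equil      0.7533   0.01784
  solve Keq expr → x = -0.005695; check Q = 0.04172

[C]_eq = 0.01784 M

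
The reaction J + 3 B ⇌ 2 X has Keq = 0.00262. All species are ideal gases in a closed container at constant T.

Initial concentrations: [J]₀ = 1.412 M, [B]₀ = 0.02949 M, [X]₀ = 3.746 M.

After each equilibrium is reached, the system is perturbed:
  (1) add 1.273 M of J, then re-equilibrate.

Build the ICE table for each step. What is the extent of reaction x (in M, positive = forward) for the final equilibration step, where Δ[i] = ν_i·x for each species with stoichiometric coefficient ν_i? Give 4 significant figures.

Q₀ = 3.8750e+05 vs Keq = 0.00262 ⇒ Q>K, reverse
Step 1:
                   J          B          X
  init         1.412    0.02949      3.746
  Δ            1.468      4.403     -2.935
  eq            2.88      4.433     0.8106
  solve Keq expr → x = -1.468; check Q = 0.00262
Then add 1.273 M of J.
Step 2:
                   J          B          X
  init         4.153      4.433     0.8106
  Δ         -0.05268     -0.158     0.1054
  eq             4.1      4.275      0.916
  solve Keq expr → x = 0.05268; check Q = 0.00262

x = 0.05268 M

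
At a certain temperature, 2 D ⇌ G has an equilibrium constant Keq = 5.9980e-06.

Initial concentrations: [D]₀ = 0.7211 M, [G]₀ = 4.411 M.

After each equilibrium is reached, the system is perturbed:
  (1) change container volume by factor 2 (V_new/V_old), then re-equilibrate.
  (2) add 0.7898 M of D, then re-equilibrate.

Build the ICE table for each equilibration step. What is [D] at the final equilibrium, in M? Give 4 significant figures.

Q₀ = 8.483 vs Keq = 5.9980e-06 ⇒ Q>K, reverse
Step 1:
                    D           G
  I            0.7211       4.411
  C             8.821       -4.41
  E             9.542  5.4612e-04
  solve Keq expr → x = -4.41; check Q = 5.9980e-06
Then change container volume by factor 2 (V_new/V_old).
Step 2:
                    D           G
  I             4.771  2.7306e-04
  C        2.7303e-04 -1.3651e-04
  E             4.771  1.3654e-04
  solve Keq expr → x = -1.3651e-04; check Q = 5.9980e-06
Then add 0.7898 M of D.
Step 3:
                    D           G
  I             5.561  1.3654e-04
  C       -9.7880e-05  4.8940e-05
  E             5.561  1.8549e-04
  solve Keq expr → x = 4.8940e-05; check Q = 5.9980e-06

[D]_eq = 5.561 M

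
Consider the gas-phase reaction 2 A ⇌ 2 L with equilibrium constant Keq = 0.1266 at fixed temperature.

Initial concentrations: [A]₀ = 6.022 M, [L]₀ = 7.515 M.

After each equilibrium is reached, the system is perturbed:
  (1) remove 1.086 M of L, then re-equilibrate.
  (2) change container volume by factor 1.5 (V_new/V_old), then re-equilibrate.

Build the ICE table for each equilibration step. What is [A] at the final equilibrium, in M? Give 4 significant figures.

Q₀ = 1.557 vs Keq = 0.1266 ⇒ Q>K, reverse
Step 1:
                    A           L
  Initial       6.022       7.515
  Change        3.962      -3.962
  Equil         9.984       3.553
  solve Keq expr → x = -1.981; check Q = 0.1266
Then remove 1.086 M of L.
Step 2:
                    A           L
  Initial       9.984       2.467
  Change       -0.801       0.801
  Equil         9.183       3.268
  solve Keq expr → x = 0.4005; check Q = 0.1266
Then change container volume by factor 1.5 (V_new/V_old).
Step 3:
                    A           L
  Initial       6.122       2.178
  Change            0           0
  Equil         6.122       2.178
  solve Keq expr → x = 0; check Q = 0.1266

[A]_eq = 6.122 M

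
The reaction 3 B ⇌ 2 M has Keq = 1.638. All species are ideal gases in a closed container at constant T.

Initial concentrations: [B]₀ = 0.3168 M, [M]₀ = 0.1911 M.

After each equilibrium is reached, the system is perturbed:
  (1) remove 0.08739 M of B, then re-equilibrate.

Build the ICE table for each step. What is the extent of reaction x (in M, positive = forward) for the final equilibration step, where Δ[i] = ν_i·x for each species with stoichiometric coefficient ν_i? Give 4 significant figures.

x = -0.01756 M

Q₀ = 1.149 vs Keq = 1.638 ⇒ Q<K, forward
Step 1:
                   B          M
  I           0.3168     0.1911
  C         -0.02147    0.01431
  E           0.2953     0.2054
  solve Keq expr → x = 0.007156; check Q = 1.638
Then remove 0.08739 M of B.
Step 2:
                   B          M
  I           0.2079     0.2054
  C          0.05268   -0.03512
  E           0.2606     0.1703
  solve Keq expr → x = -0.01756; check Q = 1.638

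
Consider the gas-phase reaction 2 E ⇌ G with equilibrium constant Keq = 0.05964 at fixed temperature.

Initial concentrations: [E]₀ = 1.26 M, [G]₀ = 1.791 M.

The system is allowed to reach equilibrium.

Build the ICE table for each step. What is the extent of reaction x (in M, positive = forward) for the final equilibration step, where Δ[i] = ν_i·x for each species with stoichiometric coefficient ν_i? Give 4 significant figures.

Q₀ = 1.128 vs Keq = 0.05964 ⇒ Q>K, reverse
Step 1:
                  E         G
  init         1.26     1.791
  Δ           2.175    -1.087
  eq          3.435    0.7036
  solve Keq expr → x = -1.087; check Q = 0.05964

x = -1.087 M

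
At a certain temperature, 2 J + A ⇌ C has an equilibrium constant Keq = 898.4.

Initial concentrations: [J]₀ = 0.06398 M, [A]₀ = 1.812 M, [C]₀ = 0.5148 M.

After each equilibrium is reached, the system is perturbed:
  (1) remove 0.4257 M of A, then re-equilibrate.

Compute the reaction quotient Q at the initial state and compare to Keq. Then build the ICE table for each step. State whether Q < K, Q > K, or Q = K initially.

Q₀ = 69.41; Q < K (proceeds forward)

Q₀ = 69.41 vs Keq = 898.4 ⇒ Q<K, forward
Step 1:
                  J         A         C
  init      0.06398     1.812    0.5148
  Δ        -0.04569  -0.02285   0.02285
  eq        0.01829     1.789    0.5376
  solve Keq expr → x = 0.02285; check Q = 898.4
Then remove 0.4257 M of A.
Step 2:
                  J         A         C
  init      0.01829     1.363    0.5376
  Δ        0.002626  0.001313 -0.001313
  eq        0.02091     1.365    0.5363
  solve Keq expr → x = -0.001313; check Q = 898.4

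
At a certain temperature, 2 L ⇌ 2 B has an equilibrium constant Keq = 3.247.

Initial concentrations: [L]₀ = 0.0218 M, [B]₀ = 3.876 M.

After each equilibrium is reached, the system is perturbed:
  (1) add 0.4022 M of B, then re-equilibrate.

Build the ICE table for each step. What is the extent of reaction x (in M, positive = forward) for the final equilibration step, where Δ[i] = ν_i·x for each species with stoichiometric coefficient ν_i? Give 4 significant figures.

x = -0.07177 M

Q₀ = 3.1612e+04 vs Keq = 3.247 ⇒ Q>K, reverse
Step 1:
                    L           B
  Initial      0.0218       3.876
  Change        1.369      -1.369
  Equil         1.391       2.507
  solve Keq expr → x = -0.6847; check Q = 3.247
Then add 0.4022 M of B.
Step 2:
                    L           B
  Initial       1.391       2.909
  Change       0.1435     -0.1435
  Equil         1.535       2.765
  solve Keq expr → x = -0.07177; check Q = 3.247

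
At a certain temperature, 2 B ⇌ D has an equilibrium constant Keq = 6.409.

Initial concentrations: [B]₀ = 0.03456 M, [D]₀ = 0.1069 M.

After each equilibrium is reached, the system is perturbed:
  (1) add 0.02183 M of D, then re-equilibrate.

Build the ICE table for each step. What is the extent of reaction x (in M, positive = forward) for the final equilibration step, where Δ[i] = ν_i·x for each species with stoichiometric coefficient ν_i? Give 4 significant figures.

Q₀ = 89.5 vs Keq = 6.409 ⇒ Q>K, reverse
Step 1:
                   B          D
  init       0.03456     0.1069
  Δ          0.07099    -0.0355
  eq          0.1056     0.0714
  solve Keq expr → x = -0.0355; check Q = 6.409
Then add 0.02183 M of D.
Step 2:
                   B          D
  init        0.1056    0.09323
  Δ          0.01134  -0.005668
  eq          0.1169    0.08757
  solve Keq expr → x = -0.005668; check Q = 6.409

x = -0.005668 M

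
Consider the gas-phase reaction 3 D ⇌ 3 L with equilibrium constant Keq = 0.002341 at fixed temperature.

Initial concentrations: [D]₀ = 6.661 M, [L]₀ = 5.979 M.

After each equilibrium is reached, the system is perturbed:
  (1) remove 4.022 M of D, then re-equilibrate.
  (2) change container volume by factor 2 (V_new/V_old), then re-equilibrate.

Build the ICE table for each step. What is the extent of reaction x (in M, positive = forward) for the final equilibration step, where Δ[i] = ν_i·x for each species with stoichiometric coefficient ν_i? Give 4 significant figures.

Q₀ = 0.7232 vs Keq = 0.002341 ⇒ Q>K, reverse
Step 1:
                  D         L
  init        6.661     5.979
  Δ           4.497    -4.497
  eq          11.16     1.482
  solve Keq expr → x = -1.499; check Q = 0.002341
Then remove 4.022 M of D.
Step 2:
                  D         L
  init        7.136     1.482
  Δ          0.4714   -0.4714
  eq          7.608      1.01
  solve Keq expr → x = -0.1571; check Q = 0.002341
Then change container volume by factor 2 (V_new/V_old).
Step 3:
                  D         L
  init        3.804    0.5051
  Δ               0         0
  eq          3.804    0.5051
  solve Keq expr → x = 0; check Q = 0.002341

x = 0 M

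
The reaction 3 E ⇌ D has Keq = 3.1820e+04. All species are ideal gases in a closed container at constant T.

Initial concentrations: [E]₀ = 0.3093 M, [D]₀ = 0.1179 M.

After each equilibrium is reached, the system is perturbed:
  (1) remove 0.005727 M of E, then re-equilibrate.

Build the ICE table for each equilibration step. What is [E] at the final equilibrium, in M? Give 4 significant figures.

Q₀ = 3.985 vs Keq = 3.1820e+04 ⇒ Q<K, forward
Step 1:
                    E           D
  Initial      0.3093      0.1179
  Change      -0.2904      0.0968
  Equil        0.0189      0.2147
  solve Keq expr → x = 0.0968; check Q = 3.1820e+04
Then remove 0.005727 M of E.
Step 2:
                    E           D
  Initial     0.01317      0.2147
  Change     0.005671    -0.00189
  Equil       0.01884      0.2128
  solve Keq expr → x = -0.00189; check Q = 3.1820e+04

[E]_eq = 0.01884 M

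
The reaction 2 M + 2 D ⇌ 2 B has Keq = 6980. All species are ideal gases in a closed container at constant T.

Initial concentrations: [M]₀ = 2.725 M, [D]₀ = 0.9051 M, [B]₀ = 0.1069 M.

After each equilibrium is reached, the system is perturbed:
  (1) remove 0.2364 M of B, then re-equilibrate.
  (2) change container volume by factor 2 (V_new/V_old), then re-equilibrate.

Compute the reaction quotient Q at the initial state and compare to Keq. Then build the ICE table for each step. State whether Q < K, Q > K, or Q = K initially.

Q₀ = 0.001879 vs Keq = 6980 ⇒ Q<K, forward
Step 1:
                  M         D         B
  I           2.725    0.9051    0.1069
  C         -0.8985   -0.8985    0.8985
  E           1.826  0.006589     1.005
  solve Keq expr → x = 0.4493; check Q = 6980
Then remove 0.2364 M of B.
Step 2:
                  M         D         B
  I           1.826  0.006589     0.769
  C       -0.001535 -0.001535  0.001535
  E           1.825  0.005054    0.7705
  solve Keq expr → x = 7.6744e-04; check Q = 6980
Then change container volume by factor 2 (V_new/V_old).
Step 3:
                  M         D         B
  I          0.9125  0.002527    0.3853
  C        0.002481  0.002481 -0.002481
  E           0.915  0.005008    0.3828
  solve Keq expr → x = -0.00124; check Q = 6980

Q₀ = 0.001879; Q < K (proceeds forward)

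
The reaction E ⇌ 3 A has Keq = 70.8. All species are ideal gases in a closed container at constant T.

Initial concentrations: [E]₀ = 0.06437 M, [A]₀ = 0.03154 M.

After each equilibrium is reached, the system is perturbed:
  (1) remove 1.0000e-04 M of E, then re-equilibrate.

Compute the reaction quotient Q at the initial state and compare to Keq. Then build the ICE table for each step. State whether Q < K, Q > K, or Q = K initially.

Q₀ = 4.8742e-04 vs Keq = 70.8 ⇒ Q<K, forward
Step 1:
                  E         A
  I         0.06437   0.03154
  C        -0.06421    0.1926
  E       1.5912e-04    0.2242
  solve Keq expr → x = 0.06421; check Q = 70.8
Then remove 1.0000e-04 M of E.
Step 2:
                  E         A
  I       5.9116e-05    0.2242
  C       9.9366e-05 -2.9810e-04
  E       1.5848e-04    0.2239
  solve Keq expr → x = -9.9366e-05; check Q = 70.8

Q₀ = 4.8742e-04; Q < K (proceeds forward)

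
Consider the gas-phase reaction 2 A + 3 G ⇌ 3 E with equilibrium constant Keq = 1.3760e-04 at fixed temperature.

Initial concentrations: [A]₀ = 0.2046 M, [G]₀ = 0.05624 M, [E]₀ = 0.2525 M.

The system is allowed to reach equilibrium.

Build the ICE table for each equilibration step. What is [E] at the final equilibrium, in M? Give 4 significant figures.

Q₀ = 2162 vs Keq = 1.3760e-04 ⇒ Q>K, reverse
Step 1:
                    A           G           E
  init         0.2046     0.05624      0.2525
  Δ             0.163      0.2445     -0.2445
  eq           0.3676      0.3008    0.007968
  solve Keq expr → x = -0.08151; check Q = 1.3760e-04

[E]_eq = 0.007968 M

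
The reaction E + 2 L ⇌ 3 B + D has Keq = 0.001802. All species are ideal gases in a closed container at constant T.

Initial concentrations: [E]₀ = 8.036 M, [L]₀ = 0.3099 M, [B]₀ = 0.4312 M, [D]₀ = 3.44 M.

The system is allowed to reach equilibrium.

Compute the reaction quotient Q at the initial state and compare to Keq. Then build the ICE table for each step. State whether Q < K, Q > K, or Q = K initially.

Q₀ = 0.3574; Q > K (proceeds reverse)

Q₀ = 0.3574 vs Keq = 0.001802 ⇒ Q>K, reverse
Step 1:
                  E         L         B         D
  init        8.036    0.3099    0.4312      3.44
  Δ          0.1081    0.2162   -0.3244   -0.1081
  eq          8.144    0.5261    0.1068     3.332
  solve Keq expr → x = -0.1081; check Q = 0.001802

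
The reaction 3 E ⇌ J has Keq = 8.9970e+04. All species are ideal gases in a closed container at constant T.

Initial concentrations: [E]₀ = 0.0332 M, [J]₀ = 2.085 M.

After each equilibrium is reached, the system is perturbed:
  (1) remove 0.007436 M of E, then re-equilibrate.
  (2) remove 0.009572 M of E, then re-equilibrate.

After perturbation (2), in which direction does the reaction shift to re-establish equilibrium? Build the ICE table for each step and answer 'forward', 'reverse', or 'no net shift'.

Direction: reverse

Q₀ = 5.6976e+04 vs Keq = 8.9970e+04 ⇒ Q<K, forward
Step 1:
                    E           J
  I            0.0332       2.085
  C         -0.004683    0.001561
  E           0.02852       2.087
  solve Keq expr → x = 0.001561; check Q = 8.9970e+04
Then remove 0.007436 M of E.
Step 2:
                    E           J
  I           0.02108       2.087
  C          0.007425   -0.002475
  E           0.02851       2.084
  solve Keq expr → x = -0.002475; check Q = 8.9970e+04
Then remove 0.009572 M of E.
Step 3:
                    E           J
  I           0.01893       2.084
  C          0.009557   -0.003186
  E           0.02849       2.081
  solve Keq expr → x = -0.003186; check Q = 8.9970e+04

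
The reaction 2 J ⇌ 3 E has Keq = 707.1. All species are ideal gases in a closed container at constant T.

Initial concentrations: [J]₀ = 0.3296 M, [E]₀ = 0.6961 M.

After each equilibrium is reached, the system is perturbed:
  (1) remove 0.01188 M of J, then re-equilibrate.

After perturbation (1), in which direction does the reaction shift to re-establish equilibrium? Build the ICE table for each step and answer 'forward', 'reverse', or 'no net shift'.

Direction: reverse

Q₀ = 3.105 vs Keq = 707.1 ⇒ Q<K, forward
Step 1:
                   J          E
  init        0.3296     0.6961
  Δ          -0.2848     0.4272
  eq         0.04477      1.123
  solve Keq expr → x = 0.1424; check Q = 707.1
Then remove 0.01188 M of J.
Step 2:
                   J          E
  init       0.03289      1.123
  Δ          0.01091   -0.01636
  eq          0.0438      1.107
  solve Keq expr → x = -0.005453; check Q = 707.1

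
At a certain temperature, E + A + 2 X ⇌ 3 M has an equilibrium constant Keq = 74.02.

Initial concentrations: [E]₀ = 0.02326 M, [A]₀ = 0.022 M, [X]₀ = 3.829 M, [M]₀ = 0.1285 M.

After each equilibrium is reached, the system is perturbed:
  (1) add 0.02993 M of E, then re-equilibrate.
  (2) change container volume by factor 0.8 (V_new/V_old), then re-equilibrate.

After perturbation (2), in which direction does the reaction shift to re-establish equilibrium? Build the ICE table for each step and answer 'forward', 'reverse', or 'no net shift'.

Direction: forward

Q₀ = 0.2828 vs Keq = 74.02 ⇒ Q<K, forward
Step 1:
                   E          A          X          M
  init       0.02326      0.022      3.829     0.1285
  Δ         -0.02004   -0.02004   -0.04008    0.06012
  eq        0.003221   0.001961      3.789     0.1886
  solve Keq expr → x = 0.02004; check Q = 74.02
Then add 0.02993 M of E.
Step 2:
                   E          A          X          M
  init       0.03315   0.001961      3.789     0.1886
  Δ        -0.001742  -0.001742  -0.003484   0.005226
  eq         0.03141 2.1864e-04      3.785     0.1938
  solve Keq expr → x = 0.001742; check Q = 74.02
Then change container volume by factor 0.8 (V_new/V_old).
Step 3:
                   E          A          X          M
  init       0.03926 2.7330e-04      4.732     0.2423
  Δ       -5.3910e-05 -5.3910e-05 -1.0782e-04 1.6173e-04
  eq         0.03921 2.1939e-04      4.732     0.2425
  solve Keq expr → x = 5.3910e-05; check Q = 74.02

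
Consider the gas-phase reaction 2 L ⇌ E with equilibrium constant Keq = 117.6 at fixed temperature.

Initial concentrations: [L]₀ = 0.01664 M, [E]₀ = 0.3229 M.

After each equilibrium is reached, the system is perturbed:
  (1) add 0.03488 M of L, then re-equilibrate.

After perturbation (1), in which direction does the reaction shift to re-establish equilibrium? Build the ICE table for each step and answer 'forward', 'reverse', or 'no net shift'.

Q₀ = 1166 vs Keq = 117.6 ⇒ Q>K, reverse
Step 1:
                  L         E
  I         0.01664    0.3229
  C         0.03435  -0.01717
  E         0.05099    0.3057
  solve Keq expr → x = -0.01717; check Q = 117.6
Then add 0.03488 M of L.
Step 2:
                  L         E
  I         0.08587    0.3057
  C         -0.0335   0.01675
  E         0.05237    0.3225
  solve Keq expr → x = 0.01675; check Q = 117.6

Direction: forward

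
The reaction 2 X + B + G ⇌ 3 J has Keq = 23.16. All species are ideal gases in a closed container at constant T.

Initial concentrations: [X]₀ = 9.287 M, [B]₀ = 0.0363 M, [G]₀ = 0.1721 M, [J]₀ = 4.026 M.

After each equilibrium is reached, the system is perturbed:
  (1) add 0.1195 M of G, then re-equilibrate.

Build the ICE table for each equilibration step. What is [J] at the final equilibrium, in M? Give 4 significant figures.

Q₀ = 121.1 vs Keq = 23.16 ⇒ Q>K, reverse
Step 1:
                  X         B         G         J
  init        9.287    0.0363    0.1721     4.026
  Δ          0.1459   0.07296   0.07296   -0.2189
  eq          9.433    0.1093    0.2451     3.807
  solve Keq expr → x = -0.07296; check Q = 23.16
Then add 0.1195 M of G.
Step 2:
                  X         B         G         J
  init        9.433    0.1093    0.3646     3.807
  Δ        -0.04968  -0.02484  -0.02484   0.07452
  eq          9.383   0.08442    0.3397     3.882
  solve Keq expr → x = 0.02484; check Q = 23.16

[J]_eq = 3.882 M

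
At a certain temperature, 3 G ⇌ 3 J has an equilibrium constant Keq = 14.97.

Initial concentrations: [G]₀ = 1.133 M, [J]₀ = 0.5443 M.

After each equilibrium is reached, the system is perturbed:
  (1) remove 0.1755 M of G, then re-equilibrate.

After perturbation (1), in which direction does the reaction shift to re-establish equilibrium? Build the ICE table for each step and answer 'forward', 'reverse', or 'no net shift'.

Direction: reverse

Q₀ = 0.1109 vs Keq = 14.97 ⇒ Q<K, forward
Step 1:
                  G         J
  I           1.133    0.5443
  C         -0.6489    0.6489
  E          0.4841     1.193
  solve Keq expr → x = 0.2163; check Q = 14.97
Then remove 0.1755 M of G.
Step 2:
                  G         J
  I          0.3086     1.193
  C          0.1248   -0.1248
  E          0.4335     1.068
  solve Keq expr → x = -0.04161; check Q = 14.97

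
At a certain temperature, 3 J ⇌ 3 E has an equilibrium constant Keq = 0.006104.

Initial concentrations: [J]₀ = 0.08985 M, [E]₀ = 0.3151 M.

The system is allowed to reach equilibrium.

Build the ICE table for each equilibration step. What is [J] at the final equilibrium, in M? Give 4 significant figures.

Q₀ = 43.13 vs Keq = 0.006104 ⇒ Q>K, reverse
Step 1:
                    J           E
  I           0.08985      0.3151
  C            0.2525     -0.2525
  E            0.3424     0.06257
  solve Keq expr → x = -0.08418; check Q = 0.006104

[J]_eq = 0.3424 M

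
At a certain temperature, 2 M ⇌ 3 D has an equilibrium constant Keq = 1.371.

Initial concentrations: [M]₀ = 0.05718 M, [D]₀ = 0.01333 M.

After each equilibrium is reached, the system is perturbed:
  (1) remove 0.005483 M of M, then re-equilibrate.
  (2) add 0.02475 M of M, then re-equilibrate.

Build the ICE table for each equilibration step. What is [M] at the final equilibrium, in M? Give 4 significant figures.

Q₀ = 7.2444e-04 vs Keq = 1.371 ⇒ Q<K, forward
Step 1:
                  M         D
  init      0.05718   0.01333
  Δ        -0.04015   0.06022
  eq        0.01703   0.07355
  solve Keq expr → x = 0.02007; check Q = 1.371
Then remove 0.005483 M of M.
Step 2:
                  M         D
  init      0.01155   0.07355
  Δ        0.003628 -0.005442
  eq        0.01518   0.06811
  solve Keq expr → x = -0.001814; check Q = 1.371
Then add 0.02475 M of M.
Step 3:
                  M         D
  init      0.03993   0.06811
  Δ        -0.01604   0.02405
  eq        0.02389   0.09216
  solve Keq expr → x = 0.008018; check Q = 1.371

[M]_eq = 0.02389 M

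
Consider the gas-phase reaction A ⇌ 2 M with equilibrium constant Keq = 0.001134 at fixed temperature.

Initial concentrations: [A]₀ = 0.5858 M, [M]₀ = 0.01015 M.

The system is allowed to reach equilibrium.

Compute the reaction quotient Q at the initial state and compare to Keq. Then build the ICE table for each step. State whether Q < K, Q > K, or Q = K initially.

Q₀ = 1.7587e-04; Q < K (proceeds forward)

Q₀ = 1.7587e-04 vs Keq = 0.001134 ⇒ Q<K, forward
Step 1:
                    A           M
  Initial      0.5858     0.01015
  Change    -0.007727     0.01545
  Equil        0.5781      0.0256
  solve Keq expr → x = 0.007727; check Q = 0.001134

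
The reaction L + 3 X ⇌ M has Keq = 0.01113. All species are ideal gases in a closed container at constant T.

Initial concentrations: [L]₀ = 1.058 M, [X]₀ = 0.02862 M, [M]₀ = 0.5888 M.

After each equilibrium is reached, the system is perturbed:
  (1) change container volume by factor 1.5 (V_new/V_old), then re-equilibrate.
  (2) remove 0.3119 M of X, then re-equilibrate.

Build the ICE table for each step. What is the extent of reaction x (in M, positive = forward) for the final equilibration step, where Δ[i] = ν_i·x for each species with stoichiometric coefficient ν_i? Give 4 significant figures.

x = -0.01018 M

Q₀ = 2.3740e+04 vs Keq = 0.01113 ⇒ Q>K, reverse
Step 1:
                  L         X         M
  I           1.058   0.02862    0.5888
  C          0.5189     1.557   -0.5189
  E           1.577     1.585   0.06992
  solve Keq expr → x = -0.5189; check Q = 0.01113
Then change container volume by factor 1.5 (V_new/V_old).
Step 2:
                  L         X         M
  I           1.051     1.057   0.04661
  C         0.02867   0.08601  -0.02867
  E            1.08     1.143   0.01794
  solve Keq expr → x = -0.02867; check Q = 0.01113
Then remove 0.3119 M of X.
Step 3:
                  L         X         M
  I            1.08     0.831   0.01794
  C         0.01018   0.03055  -0.01018
  E            1.09    0.8615  0.007758
  solve Keq expr → x = -0.01018; check Q = 0.01113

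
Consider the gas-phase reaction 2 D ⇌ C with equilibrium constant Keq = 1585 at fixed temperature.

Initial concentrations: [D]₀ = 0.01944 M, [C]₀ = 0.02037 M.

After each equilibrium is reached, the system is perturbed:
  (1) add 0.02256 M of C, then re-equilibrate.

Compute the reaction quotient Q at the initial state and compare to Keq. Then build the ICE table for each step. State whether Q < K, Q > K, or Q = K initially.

Q₀ = 53.9 vs Keq = 1585 ⇒ Q<K, forward
Step 1:
                  D         C
  init      0.01944   0.02037
  Δ        -0.01524  0.007619
  eq       0.004202   0.02799
  solve Keq expr → x = 0.007619; check Q = 1585
Then add 0.02256 M of C.
Step 2:
                  D         C
  init     0.004202   0.05055
  Δ        0.001406 -7.0285e-04
  eq       0.005608   0.04985
  solve Keq expr → x = -7.0285e-04; check Q = 1585

Q₀ = 53.9; Q < K (proceeds forward)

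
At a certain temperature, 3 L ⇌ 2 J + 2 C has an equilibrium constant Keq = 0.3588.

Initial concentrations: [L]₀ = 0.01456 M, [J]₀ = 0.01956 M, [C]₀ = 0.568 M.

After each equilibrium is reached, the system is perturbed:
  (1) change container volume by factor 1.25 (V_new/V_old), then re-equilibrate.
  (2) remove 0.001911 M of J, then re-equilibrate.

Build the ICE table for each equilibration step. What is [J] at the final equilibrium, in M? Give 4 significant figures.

Q₀ = 39.99 vs Keq = 0.3588 ⇒ Q>K, reverse
Step 1:
                  L         J         C
  Initial   0.01456   0.01956     0.568
  Change    0.01927  -0.01285  -0.01285
  Equil     0.03383  0.006714    0.5552
  solve Keq expr → x = -0.006423; check Q = 0.3588
Then change container volume by factor 1.25 (V_new/V_old).
Step 2:
                  L         J         C
  Initial   0.02706  0.005371    0.4441
  Change  -6.3002e-04 4.2001e-04 4.2001e-04
  Equil     0.02643  0.005791    0.4445
  solve Keq expr → x = 2.1001e-04; check Q = 0.3588
Then remove 0.001911 M of J.
Step 3:
                  L         J         C
  Initial   0.02643   0.00388    0.4445
  Change  -0.001917  0.001278  0.001278
  Equil     0.02452  0.005158    0.4458
  solve Keq expr → x = 6.3893e-04; check Q = 0.3588

[J]_eq = 0.005158 M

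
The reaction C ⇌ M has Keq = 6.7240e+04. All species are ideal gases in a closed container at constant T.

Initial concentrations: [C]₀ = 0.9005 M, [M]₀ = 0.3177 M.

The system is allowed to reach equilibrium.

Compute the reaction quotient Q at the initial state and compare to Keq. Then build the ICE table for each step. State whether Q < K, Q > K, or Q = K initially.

Q₀ = 0.3528; Q < K (proceeds forward)

Q₀ = 0.3528 vs Keq = 6.7240e+04 ⇒ Q<K, forward
Step 1:
                    C           M
  init         0.9005      0.3177
  Δ           -0.9005      0.9005
  eq       1.8117e-05       1.218
  solve Keq expr → x = 0.9005; check Q = 6.7240e+04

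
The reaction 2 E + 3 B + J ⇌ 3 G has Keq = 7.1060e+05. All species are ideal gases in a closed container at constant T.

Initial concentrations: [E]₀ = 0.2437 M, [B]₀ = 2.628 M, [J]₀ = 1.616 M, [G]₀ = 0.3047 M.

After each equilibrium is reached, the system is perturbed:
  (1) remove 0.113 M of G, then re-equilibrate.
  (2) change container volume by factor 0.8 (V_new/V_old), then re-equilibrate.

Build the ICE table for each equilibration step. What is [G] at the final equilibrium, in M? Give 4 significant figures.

[G]_eq = 0.6964 M

Q₀ = 0.01624 vs Keq = 7.1060e+05 ⇒ Q<K, forward
Step 1:
                   E          B          J          G
  init        0.2437      2.628      1.616     0.3047
  Δ          -0.2435    -0.3653    -0.1218     0.3653
  eq      1.5638e-04      2.263      1.494       0.67
  solve Keq expr → x = 0.1218; check Q = 7.1060e+05
Then remove 0.113 M of G.
Step 2:
                   E          B          J          G
  init    1.5638e-04      2.263      1.494      0.557
  Δ       -3.7818e-05 -5.6728e-05 -1.8909e-05 5.6728e-05
  eq      1.1856e-04      2.263      1.494     0.5571
  solve Keq expr → x = 1.8909e-05; check Q = 7.1060e+05
Then change container volume by factor 0.8 (V_new/V_old).
Step 3:
                   E          B          J          G
  init    1.4820e-04      2.828      1.868     0.6963
  Δ       -4.2137e-05 -6.3206e-05 -2.1069e-05 6.3206e-05
  eq      1.0606e-04      2.828      1.868     0.6964
  solve Keq expr → x = 2.1069e-05; check Q = 7.1060e+05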